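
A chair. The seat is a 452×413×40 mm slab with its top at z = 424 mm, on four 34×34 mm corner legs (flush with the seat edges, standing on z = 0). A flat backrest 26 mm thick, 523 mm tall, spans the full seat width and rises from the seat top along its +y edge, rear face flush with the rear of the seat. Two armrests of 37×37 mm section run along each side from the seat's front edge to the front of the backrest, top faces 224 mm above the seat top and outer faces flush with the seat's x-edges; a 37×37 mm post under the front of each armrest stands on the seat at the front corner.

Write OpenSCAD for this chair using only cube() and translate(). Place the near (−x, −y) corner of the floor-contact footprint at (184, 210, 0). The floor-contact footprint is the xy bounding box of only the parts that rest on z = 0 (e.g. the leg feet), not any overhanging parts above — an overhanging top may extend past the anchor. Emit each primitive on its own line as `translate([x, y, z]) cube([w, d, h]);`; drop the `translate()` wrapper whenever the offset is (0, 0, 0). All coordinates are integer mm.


translate([184, 210, 384]) cube([452, 413, 40]);
translate([184, 210, 0]) cube([34, 34, 384]);
translate([602, 210, 0]) cube([34, 34, 384]);
translate([184, 589, 0]) cube([34, 34, 384]);
translate([602, 589, 0]) cube([34, 34, 384]);
translate([184, 597, 424]) cube([452, 26, 523]);
translate([184, 210, 611]) cube([37, 387, 37]);
translate([599, 210, 611]) cube([37, 387, 37]);
translate([184, 210, 424]) cube([37, 37, 187]);
translate([599, 210, 424]) cube([37, 37, 187]);


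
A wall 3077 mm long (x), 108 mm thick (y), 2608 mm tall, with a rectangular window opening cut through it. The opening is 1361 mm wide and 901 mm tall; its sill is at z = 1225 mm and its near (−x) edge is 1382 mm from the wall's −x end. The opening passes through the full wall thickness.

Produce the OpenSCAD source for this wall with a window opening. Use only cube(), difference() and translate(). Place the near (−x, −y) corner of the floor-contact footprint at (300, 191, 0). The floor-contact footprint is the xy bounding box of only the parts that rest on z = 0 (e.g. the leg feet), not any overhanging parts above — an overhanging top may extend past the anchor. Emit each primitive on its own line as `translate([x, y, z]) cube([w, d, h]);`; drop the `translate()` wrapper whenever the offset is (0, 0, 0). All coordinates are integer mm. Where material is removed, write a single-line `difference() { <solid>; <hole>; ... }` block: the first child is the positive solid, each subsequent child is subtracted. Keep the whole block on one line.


difference() { translate([300, 191, 0]) cube([3077, 108, 2608]); translate([1682, 191, 1225]) cube([1361, 108, 901]); }


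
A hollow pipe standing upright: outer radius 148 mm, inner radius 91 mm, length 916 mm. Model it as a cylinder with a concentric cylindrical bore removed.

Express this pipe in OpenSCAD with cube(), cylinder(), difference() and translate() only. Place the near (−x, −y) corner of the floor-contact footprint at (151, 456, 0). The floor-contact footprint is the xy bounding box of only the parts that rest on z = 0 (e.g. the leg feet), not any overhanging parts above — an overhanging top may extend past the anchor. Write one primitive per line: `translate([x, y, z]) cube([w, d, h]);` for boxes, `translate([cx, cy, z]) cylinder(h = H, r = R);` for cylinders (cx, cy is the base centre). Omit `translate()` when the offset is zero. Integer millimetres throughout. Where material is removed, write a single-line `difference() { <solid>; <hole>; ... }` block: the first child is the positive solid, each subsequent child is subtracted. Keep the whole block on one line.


difference() { translate([299, 604, 0]) cylinder(h = 916, r = 148); translate([299, 604, 0]) cylinder(h = 916, r = 91); }


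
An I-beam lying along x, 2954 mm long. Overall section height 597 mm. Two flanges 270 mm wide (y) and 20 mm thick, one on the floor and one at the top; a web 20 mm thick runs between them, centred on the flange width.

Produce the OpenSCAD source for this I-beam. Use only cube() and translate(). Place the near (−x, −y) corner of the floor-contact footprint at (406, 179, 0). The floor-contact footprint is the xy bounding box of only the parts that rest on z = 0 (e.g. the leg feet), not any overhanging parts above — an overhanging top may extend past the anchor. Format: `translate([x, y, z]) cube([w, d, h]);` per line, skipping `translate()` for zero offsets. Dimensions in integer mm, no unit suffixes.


translate([406, 179, 0]) cube([2954, 270, 20]);
translate([406, 304, 20]) cube([2954, 20, 557]);
translate([406, 179, 577]) cube([2954, 270, 20]);


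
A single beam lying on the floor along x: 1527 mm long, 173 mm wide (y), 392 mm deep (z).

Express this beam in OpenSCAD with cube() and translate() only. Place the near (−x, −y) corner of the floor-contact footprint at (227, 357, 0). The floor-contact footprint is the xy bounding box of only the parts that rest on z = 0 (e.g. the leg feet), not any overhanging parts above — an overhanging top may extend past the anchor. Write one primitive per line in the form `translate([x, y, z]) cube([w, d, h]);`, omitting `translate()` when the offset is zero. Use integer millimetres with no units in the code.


translate([227, 357, 0]) cube([1527, 173, 392]);


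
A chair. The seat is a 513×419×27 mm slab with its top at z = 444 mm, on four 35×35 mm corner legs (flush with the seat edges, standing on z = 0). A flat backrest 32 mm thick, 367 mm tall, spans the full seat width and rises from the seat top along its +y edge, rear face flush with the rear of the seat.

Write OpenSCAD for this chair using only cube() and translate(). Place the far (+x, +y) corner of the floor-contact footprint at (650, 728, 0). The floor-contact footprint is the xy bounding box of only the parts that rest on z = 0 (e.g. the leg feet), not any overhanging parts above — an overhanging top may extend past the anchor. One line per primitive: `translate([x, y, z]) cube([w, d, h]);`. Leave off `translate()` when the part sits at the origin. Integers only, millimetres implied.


translate([137, 309, 417]) cube([513, 419, 27]);
translate([137, 309, 0]) cube([35, 35, 417]);
translate([615, 309, 0]) cube([35, 35, 417]);
translate([137, 693, 0]) cube([35, 35, 417]);
translate([615, 693, 0]) cube([35, 35, 417]);
translate([137, 696, 444]) cube([513, 32, 367]);


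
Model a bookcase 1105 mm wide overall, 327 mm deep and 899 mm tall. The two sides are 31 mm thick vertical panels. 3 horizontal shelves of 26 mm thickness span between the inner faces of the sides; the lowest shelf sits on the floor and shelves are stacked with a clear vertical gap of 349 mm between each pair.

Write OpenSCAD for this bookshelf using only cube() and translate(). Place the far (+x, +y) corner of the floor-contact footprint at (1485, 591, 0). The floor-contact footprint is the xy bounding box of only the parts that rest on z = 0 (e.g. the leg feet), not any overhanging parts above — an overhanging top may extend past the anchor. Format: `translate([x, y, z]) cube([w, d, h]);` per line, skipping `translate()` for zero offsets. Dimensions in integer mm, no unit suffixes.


translate([380, 264, 0]) cube([31, 327, 899]);
translate([1454, 264, 0]) cube([31, 327, 899]);
translate([411, 264, 0]) cube([1043, 327, 26]);
translate([411, 264, 375]) cube([1043, 327, 26]);
translate([411, 264, 750]) cube([1043, 327, 26]);


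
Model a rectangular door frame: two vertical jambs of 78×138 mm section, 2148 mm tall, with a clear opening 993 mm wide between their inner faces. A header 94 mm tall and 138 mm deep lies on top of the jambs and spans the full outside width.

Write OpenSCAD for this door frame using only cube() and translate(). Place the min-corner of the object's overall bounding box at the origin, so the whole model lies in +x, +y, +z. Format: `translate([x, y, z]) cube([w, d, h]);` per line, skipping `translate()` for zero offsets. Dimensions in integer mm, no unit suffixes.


cube([78, 138, 2148]);
translate([1071, 0, 0]) cube([78, 138, 2148]);
translate([0, 0, 2148]) cube([1149, 138, 94]);


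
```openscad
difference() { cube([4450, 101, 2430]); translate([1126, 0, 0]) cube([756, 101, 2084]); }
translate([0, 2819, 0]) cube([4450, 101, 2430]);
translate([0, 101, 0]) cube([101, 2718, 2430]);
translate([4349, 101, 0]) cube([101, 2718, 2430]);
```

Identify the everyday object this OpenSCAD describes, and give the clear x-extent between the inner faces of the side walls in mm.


A single room. The interior width is 4248 mm.

Four walls enclosing a rectangle with a door in the front wall — a room. Outside width 4450 minus two 101 mm walls gives 4248 mm.


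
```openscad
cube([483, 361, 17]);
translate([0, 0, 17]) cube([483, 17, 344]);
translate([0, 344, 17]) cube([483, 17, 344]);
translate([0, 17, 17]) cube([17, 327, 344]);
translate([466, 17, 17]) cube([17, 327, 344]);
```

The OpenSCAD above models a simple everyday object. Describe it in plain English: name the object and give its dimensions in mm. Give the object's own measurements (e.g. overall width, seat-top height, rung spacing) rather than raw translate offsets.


An open-topped rectangular box: outside dimensions 483×361×361 mm, with a uniform wall and base thickness of 17 mm. The base is a full 483×361 slab on the floor; four walls sit on top of the base. The front and back walls (the −y and +y sides) span the full width; the two side walls fit between them.


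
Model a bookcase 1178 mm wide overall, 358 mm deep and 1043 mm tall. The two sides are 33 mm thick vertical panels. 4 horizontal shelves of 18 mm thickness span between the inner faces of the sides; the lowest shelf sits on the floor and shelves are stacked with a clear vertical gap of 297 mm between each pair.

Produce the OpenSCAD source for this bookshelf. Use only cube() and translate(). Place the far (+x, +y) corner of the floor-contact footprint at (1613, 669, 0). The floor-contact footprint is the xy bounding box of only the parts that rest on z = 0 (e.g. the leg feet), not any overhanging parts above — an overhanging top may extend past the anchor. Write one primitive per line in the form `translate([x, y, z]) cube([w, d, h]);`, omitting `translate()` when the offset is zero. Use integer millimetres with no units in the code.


translate([435, 311, 0]) cube([33, 358, 1043]);
translate([1580, 311, 0]) cube([33, 358, 1043]);
translate([468, 311, 0]) cube([1112, 358, 18]);
translate([468, 311, 315]) cube([1112, 358, 18]);
translate([468, 311, 630]) cube([1112, 358, 18]);
translate([468, 311, 945]) cube([1112, 358, 18]);


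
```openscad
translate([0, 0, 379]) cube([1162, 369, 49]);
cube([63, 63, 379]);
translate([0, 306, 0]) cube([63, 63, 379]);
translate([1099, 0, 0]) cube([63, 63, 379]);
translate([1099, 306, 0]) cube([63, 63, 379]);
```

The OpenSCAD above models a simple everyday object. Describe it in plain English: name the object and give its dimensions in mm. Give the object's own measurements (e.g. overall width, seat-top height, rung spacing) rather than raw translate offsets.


A long wooden bench with a 1162 mm (x) × 369 mm (y) seat, 49 mm thick, its top surface 428 mm above the floor. Four 63 mm square legs at the seat corners, flush with the edges, run from z = 0 to the seat underside.


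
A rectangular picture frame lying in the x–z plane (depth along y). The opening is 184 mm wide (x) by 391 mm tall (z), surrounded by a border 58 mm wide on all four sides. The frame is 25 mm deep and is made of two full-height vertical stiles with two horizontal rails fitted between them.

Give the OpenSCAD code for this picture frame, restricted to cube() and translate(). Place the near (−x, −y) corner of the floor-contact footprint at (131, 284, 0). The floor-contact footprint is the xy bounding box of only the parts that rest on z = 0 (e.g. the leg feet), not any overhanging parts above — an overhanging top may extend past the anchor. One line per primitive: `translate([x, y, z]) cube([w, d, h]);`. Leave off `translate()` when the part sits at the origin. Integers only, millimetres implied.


translate([131, 284, 0]) cube([58, 25, 507]);
translate([373, 284, 0]) cube([58, 25, 507]);
translate([189, 284, 0]) cube([184, 25, 58]);
translate([189, 284, 449]) cube([184, 25, 58]);


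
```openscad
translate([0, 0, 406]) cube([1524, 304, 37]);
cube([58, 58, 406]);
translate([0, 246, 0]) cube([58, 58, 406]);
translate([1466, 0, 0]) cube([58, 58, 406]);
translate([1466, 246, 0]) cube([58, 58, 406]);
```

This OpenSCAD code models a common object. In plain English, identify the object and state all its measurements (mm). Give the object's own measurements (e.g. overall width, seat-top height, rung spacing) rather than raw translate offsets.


A bench: a 1524×304 mm seat slab, 37 mm thick, top at z = 443 mm, on four 58×58 mm square legs flush with the seat corners and standing on z = 0.


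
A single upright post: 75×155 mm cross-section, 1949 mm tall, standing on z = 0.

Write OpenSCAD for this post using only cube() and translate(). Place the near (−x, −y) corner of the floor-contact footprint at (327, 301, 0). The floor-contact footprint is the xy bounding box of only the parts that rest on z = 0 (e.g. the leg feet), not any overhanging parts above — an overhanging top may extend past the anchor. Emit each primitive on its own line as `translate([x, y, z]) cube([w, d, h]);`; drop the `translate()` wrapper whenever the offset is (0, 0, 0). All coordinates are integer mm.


translate([327, 301, 0]) cube([75, 155, 1949]);


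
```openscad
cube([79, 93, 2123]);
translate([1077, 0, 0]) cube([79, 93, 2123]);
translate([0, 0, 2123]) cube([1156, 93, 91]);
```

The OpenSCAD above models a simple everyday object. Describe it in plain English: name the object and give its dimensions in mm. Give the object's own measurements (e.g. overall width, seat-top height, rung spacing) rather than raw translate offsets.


A door frame. The clear opening is 998 mm wide and 2123 mm high. Two 79 mm wide jambs, 93 mm deep, stand either side of the opening from the floor to the top of the opening. A 91 mm thick head sits across the top of both jambs, spanning the full outside width of the frame.


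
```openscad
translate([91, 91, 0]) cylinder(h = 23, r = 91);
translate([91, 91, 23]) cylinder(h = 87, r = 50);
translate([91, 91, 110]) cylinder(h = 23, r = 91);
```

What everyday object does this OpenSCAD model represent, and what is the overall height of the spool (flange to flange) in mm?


A spool. The overall height is 133 mm.

Three coaxial cylinders, large–small–large — a spool. Two 23 mm flanges and a 87 mm core give 23 + 87 + 23 = 133 mm.


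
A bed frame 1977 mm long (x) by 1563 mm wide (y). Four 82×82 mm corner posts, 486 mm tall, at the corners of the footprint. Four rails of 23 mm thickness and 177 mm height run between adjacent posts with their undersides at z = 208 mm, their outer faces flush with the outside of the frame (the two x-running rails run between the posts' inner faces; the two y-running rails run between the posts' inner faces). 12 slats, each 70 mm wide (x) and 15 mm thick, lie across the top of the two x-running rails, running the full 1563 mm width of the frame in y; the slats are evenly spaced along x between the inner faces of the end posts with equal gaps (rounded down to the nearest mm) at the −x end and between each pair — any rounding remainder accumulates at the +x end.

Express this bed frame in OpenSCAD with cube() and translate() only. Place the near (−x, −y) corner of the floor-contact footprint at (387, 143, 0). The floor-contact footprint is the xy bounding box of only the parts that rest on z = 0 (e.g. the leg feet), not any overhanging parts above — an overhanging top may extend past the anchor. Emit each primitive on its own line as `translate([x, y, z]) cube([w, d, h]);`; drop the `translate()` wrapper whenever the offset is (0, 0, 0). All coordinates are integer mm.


// slat z = rail_z + rail_h = 208 + 177 = 385
// slat gap = ⌊(1813 − 12·70) / 13⌋ = 74
translate([387, 143, 0]) cube([82, 82, 486]);
translate([387, 1624, 0]) cube([82, 82, 486]);
translate([2282, 143, 0]) cube([82, 82, 486]);
translate([2282, 1624, 0]) cube([82, 82, 486]);
translate([469, 143, 208]) cube([1813, 23, 177]);
translate([469, 1683, 208]) cube([1813, 23, 177]);
translate([387, 225, 208]) cube([23, 1399, 177]);
translate([2341, 225, 208]) cube([23, 1399, 177]);
translate([543, 143, 385]) cube([70, 1563, 15]);
translate([687, 143, 385]) cube([70, 1563, 15]);
translate([831, 143, 385]) cube([70, 1563, 15]);
translate([975, 143, 385]) cube([70, 1563, 15]);
translate([1119, 143, 385]) cube([70, 1563, 15]);
translate([1263, 143, 385]) cube([70, 1563, 15]);
translate([1407, 143, 385]) cube([70, 1563, 15]);
translate([1551, 143, 385]) cube([70, 1563, 15]);
translate([1695, 143, 385]) cube([70, 1563, 15]);
translate([1839, 143, 385]) cube([70, 1563, 15]);
translate([1983, 143, 385]) cube([70, 1563, 15]);
translate([2127, 143, 385]) cube([70, 1563, 15]);


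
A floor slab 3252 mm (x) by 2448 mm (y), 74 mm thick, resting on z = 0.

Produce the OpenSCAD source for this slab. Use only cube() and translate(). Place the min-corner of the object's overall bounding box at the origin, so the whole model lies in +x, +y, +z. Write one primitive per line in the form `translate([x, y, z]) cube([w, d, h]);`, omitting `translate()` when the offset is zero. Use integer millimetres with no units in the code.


cube([3252, 2448, 74]);


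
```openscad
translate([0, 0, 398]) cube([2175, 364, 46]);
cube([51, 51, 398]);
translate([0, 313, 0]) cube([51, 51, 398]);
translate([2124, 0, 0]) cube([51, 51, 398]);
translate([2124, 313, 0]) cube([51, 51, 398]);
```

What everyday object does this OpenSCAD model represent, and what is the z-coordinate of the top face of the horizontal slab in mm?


A bench. The seat-top height is 444 mm.

A long slab on four corner posts — a bench. The slab sits at z = 398 with thickness 46, so the top is 398 + 46 = 444 mm.


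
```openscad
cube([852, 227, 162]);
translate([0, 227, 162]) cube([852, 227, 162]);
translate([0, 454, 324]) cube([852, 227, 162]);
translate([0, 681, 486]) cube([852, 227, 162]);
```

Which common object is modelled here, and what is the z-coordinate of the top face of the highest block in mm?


A staircase. The total rise is 648 mm.

4 identical blocks, each offset up and back from the previous — a staircase. Each step is 162 mm tall and there are 4 of them, so the total rise is 4 × 162 = 648 mm.


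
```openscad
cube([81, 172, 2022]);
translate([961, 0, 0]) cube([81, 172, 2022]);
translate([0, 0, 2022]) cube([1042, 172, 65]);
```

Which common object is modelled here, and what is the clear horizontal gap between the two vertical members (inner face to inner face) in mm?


A door frame. The clear opening width is 880 mm.

Two 2022 mm tall posts with a header on top — a door frame. The left jamb is 81 mm wide at x = 0; the right jamb starts at x = 961. The clear opening is 961 − 81 = 880 mm.


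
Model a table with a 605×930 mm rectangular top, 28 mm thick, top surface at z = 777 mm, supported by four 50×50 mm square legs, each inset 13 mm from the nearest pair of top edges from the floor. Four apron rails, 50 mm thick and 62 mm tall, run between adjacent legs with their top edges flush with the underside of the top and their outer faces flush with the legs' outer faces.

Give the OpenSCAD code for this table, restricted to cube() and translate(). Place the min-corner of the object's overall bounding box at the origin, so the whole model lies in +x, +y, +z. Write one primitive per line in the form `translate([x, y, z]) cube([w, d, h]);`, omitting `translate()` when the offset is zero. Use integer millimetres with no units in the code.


translate([0, 0, 749]) cube([605, 930, 28]);
translate([13, 13, 0]) cube([50, 50, 749]);
translate([542, 13, 0]) cube([50, 50, 749]);
translate([13, 867, 0]) cube([50, 50, 749]);
translate([542, 867, 0]) cube([50, 50, 749]);
translate([63, 13, 687]) cube([479, 50, 62]);
translate([63, 867, 687]) cube([479, 50, 62]);
translate([13, 63, 687]) cube([50, 804, 62]);
translate([542, 63, 687]) cube([50, 804, 62]);


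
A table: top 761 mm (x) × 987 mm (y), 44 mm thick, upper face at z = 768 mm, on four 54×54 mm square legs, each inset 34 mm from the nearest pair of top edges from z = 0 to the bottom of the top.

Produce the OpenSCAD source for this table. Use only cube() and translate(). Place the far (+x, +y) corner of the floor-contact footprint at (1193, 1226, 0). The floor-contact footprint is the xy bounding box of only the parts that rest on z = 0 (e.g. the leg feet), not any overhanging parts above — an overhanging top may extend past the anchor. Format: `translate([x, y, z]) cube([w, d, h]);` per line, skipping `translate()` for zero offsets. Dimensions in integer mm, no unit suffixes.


translate([466, 273, 724]) cube([761, 987, 44]);
translate([500, 307, 0]) cube([54, 54, 724]);
translate([1139, 307, 0]) cube([54, 54, 724]);
translate([500, 1172, 0]) cube([54, 54, 724]);
translate([1139, 1172, 0]) cube([54, 54, 724]);


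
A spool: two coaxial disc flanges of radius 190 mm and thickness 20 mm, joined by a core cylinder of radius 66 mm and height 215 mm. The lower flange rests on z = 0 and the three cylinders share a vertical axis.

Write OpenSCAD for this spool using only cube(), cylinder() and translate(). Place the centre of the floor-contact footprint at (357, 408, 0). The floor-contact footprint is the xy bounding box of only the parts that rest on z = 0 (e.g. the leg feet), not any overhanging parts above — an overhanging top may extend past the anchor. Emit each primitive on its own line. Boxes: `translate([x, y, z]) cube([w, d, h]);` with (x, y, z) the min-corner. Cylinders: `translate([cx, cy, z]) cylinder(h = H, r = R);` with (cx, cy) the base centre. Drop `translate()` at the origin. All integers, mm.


translate([357, 408, 0]) cylinder(h = 20, r = 190);
translate([357, 408, 20]) cylinder(h = 215, r = 66);
translate([357, 408, 235]) cylinder(h = 20, r = 190);


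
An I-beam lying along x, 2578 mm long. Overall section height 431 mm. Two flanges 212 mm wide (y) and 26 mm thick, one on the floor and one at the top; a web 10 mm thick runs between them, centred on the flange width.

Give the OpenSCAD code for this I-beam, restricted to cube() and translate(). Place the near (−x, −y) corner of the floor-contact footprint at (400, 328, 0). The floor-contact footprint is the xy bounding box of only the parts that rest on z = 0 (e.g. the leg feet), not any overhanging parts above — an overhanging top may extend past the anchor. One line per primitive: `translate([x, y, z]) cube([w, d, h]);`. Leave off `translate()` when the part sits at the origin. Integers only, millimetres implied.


translate([400, 328, 0]) cube([2578, 212, 26]);
translate([400, 429, 26]) cube([2578, 10, 379]);
translate([400, 328, 405]) cube([2578, 212, 26]);


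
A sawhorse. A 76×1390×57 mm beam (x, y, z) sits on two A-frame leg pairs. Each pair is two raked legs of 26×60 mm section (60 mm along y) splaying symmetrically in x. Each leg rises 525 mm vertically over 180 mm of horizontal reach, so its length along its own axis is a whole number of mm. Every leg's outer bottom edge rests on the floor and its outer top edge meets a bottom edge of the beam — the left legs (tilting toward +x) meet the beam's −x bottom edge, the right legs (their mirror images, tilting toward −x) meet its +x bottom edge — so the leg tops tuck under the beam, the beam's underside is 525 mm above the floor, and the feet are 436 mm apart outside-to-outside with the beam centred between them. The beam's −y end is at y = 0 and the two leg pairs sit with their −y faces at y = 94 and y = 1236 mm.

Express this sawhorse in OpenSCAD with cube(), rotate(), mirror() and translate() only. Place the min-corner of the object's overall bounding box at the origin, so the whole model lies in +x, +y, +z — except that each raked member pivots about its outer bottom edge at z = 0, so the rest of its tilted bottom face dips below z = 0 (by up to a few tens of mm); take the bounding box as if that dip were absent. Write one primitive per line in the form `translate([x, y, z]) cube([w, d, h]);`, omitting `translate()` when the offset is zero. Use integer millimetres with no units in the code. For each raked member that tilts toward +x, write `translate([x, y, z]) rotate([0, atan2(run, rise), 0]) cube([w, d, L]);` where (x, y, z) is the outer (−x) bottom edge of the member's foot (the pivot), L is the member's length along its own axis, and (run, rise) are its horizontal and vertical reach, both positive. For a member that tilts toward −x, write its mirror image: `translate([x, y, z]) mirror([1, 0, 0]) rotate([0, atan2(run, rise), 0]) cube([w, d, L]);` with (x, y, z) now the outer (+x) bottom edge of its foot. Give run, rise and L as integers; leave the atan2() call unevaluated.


translate([180, 0, 525]) cube([76, 1390, 57]);
translate([0, 94, 0]) rotate([0, atan2(180, 525), 0]) cube([26, 60, 555]);
translate([436, 94, 0]) mirror([1, 0, 0]) rotate([0, atan2(180, 525), 0]) cube([26, 60, 555]);
translate([0, 1236, 0]) rotate([0, atan2(180, 525), 0]) cube([26, 60, 555]);
translate([436, 1236, 0]) mirror([1, 0, 0]) rotate([0, atan2(180, 525), 0]) cube([26, 60, 555]);


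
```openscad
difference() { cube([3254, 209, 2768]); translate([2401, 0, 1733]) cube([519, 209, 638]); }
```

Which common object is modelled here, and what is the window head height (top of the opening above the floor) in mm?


A wall with a window opening. The window head height is 2371 mm.

A wall with a rectangular opening subtracted — a window. Sill at z = 1733, opening 638 mm tall, so the head is at 1733 + 638 = 2371 mm.


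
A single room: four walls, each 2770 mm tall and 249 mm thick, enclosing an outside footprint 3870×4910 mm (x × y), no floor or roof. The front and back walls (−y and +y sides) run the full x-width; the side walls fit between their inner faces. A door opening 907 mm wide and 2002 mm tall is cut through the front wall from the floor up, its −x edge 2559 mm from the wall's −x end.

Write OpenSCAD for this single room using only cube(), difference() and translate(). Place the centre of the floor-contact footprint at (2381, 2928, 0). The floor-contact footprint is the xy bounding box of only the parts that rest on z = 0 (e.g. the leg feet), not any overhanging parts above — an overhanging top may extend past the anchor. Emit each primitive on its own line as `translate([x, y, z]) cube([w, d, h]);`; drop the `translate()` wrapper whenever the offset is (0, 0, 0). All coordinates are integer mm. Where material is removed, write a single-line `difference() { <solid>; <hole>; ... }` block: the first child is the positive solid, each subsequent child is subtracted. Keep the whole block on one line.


difference() { translate([446, 473, 0]) cube([3870, 249, 2770]); translate([3005, 473, 0]) cube([907, 249, 2002]); }
translate([446, 5134, 0]) cube([3870, 249, 2770]);
translate([446, 722, 0]) cube([249, 4412, 2770]);
translate([4067, 722, 0]) cube([249, 4412, 2770]);


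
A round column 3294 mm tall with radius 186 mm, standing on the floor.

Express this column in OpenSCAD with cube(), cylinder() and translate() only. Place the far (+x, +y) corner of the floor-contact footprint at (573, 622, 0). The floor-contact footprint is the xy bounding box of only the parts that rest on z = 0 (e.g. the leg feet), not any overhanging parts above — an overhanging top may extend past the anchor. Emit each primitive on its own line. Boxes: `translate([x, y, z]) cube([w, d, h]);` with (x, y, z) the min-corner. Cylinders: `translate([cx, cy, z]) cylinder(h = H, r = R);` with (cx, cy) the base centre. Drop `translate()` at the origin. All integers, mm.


translate([387, 436, 0]) cylinder(h = 3294, r = 186);


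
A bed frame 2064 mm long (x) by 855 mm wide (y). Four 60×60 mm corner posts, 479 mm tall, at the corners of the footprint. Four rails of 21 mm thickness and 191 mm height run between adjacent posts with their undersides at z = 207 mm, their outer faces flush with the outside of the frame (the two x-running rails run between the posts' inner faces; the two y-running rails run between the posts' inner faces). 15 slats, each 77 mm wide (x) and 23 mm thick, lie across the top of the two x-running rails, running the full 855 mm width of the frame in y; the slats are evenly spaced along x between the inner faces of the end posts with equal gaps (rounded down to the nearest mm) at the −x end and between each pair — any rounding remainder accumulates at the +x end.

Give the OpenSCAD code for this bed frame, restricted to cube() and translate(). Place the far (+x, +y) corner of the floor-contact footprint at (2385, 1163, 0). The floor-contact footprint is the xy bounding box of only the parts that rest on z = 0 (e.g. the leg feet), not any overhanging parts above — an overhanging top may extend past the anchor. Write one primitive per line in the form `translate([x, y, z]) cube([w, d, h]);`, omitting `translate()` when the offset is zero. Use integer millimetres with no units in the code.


translate([321, 308, 0]) cube([60, 60, 479]);
translate([321, 1103, 0]) cube([60, 60, 479]);
translate([2325, 308, 0]) cube([60, 60, 479]);
translate([2325, 1103, 0]) cube([60, 60, 479]);
translate([381, 308, 207]) cube([1944, 21, 191]);
translate([381, 1142, 207]) cube([1944, 21, 191]);
translate([321, 368, 207]) cube([21, 735, 191]);
translate([2364, 368, 207]) cube([21, 735, 191]);
translate([430, 308, 398]) cube([77, 855, 23]);
translate([556, 308, 398]) cube([77, 855, 23]);
translate([682, 308, 398]) cube([77, 855, 23]);
translate([808, 308, 398]) cube([77, 855, 23]);
translate([934, 308, 398]) cube([77, 855, 23]);
translate([1060, 308, 398]) cube([77, 855, 23]);
translate([1186, 308, 398]) cube([77, 855, 23]);
translate([1312, 308, 398]) cube([77, 855, 23]);
translate([1438, 308, 398]) cube([77, 855, 23]);
translate([1564, 308, 398]) cube([77, 855, 23]);
translate([1690, 308, 398]) cube([77, 855, 23]);
translate([1816, 308, 398]) cube([77, 855, 23]);
translate([1942, 308, 398]) cube([77, 855, 23]);
translate([2068, 308, 398]) cube([77, 855, 23]);
translate([2194, 308, 398]) cube([77, 855, 23]);


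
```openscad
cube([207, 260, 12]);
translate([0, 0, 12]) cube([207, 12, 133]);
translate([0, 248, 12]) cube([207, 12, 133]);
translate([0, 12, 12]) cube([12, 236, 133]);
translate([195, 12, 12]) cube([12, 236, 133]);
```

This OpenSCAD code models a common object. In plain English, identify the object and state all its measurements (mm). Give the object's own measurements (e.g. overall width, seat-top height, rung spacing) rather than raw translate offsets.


An open-topped rectangular box: outside dimensions 207×260×145 mm, with a uniform wall and base thickness of 12 mm. The base is a full 207×260 slab on the floor; four walls sit on top of the base. The front and back walls (the −y and +y sides) span the full width; the two side walls fit between them.


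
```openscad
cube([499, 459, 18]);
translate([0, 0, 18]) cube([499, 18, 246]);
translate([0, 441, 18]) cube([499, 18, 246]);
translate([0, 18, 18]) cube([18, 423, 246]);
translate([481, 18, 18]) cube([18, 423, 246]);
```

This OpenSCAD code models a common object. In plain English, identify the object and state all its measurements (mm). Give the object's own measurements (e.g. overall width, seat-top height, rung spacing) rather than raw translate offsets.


An open-topped rectangular box: outside dimensions 499×459×264 mm, with a uniform wall and base thickness of 18 mm. The base is a full 499×459 slab on the floor; four walls sit on top of the base. The front and back walls (the −y and +y sides) span the full width; the two side walls fit between them.


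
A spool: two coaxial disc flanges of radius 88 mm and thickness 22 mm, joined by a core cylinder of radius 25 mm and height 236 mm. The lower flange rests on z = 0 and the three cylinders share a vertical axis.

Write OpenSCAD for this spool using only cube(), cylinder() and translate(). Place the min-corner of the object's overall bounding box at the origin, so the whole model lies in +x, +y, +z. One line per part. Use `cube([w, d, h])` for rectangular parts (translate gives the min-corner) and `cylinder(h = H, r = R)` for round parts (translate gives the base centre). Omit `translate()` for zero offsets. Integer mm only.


translate([88, 88, 0]) cylinder(h = 22, r = 88);
translate([88, 88, 22]) cylinder(h = 236, r = 25);
translate([88, 88, 258]) cylinder(h = 22, r = 88);


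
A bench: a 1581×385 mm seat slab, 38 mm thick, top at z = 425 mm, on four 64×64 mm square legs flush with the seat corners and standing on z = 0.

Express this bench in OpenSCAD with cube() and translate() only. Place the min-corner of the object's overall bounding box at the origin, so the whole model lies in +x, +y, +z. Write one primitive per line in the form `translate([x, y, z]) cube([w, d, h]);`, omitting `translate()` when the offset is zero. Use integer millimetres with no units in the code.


translate([0, 0, 387]) cube([1581, 385, 38]);
cube([64, 64, 387]);
translate([0, 321, 0]) cube([64, 64, 387]);
translate([1517, 0, 0]) cube([64, 64, 387]);
translate([1517, 321, 0]) cube([64, 64, 387]);


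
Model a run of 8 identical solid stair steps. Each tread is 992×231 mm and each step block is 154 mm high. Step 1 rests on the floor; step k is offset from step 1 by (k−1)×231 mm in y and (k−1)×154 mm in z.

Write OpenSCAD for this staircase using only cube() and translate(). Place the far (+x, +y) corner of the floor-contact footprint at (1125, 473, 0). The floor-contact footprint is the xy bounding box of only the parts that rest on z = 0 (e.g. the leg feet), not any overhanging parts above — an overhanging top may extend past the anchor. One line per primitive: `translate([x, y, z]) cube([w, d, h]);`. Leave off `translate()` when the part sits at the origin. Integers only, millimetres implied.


translate([133, 242, 0]) cube([992, 231, 154]);
translate([133, 473, 154]) cube([992, 231, 154]);
translate([133, 704, 308]) cube([992, 231, 154]);
translate([133, 935, 462]) cube([992, 231, 154]);
translate([133, 1166, 616]) cube([992, 231, 154]);
translate([133, 1397, 770]) cube([992, 231, 154]);
translate([133, 1628, 924]) cube([992, 231, 154]);
translate([133, 1859, 1078]) cube([992, 231, 154]);


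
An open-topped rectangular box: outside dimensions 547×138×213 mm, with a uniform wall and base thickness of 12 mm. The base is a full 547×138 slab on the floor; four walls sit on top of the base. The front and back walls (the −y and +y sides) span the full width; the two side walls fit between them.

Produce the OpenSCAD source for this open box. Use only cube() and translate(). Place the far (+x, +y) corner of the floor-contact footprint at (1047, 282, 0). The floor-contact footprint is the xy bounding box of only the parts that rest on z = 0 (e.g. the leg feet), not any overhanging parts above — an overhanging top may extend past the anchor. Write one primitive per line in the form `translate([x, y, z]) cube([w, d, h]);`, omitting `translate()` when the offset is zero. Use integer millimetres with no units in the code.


translate([500, 144, 0]) cube([547, 138, 12]);
translate([500, 144, 12]) cube([547, 12, 201]);
translate([500, 270, 12]) cube([547, 12, 201]);
translate([500, 156, 12]) cube([12, 114, 201]);
translate([1035, 156, 12]) cube([12, 114, 201]);


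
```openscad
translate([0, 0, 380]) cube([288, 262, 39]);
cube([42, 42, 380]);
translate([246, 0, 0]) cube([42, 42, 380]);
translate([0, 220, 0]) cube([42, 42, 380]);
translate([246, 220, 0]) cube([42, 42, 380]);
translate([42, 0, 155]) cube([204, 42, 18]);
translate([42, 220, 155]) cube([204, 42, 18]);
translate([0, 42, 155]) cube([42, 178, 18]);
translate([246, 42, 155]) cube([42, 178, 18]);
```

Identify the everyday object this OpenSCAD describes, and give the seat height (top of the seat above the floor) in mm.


A stool. The seat height is 419 mm.

A 288×262×39 slab at z = 380 on four corner posts — a stool. The seat top is 380 + 39 = 419 mm.


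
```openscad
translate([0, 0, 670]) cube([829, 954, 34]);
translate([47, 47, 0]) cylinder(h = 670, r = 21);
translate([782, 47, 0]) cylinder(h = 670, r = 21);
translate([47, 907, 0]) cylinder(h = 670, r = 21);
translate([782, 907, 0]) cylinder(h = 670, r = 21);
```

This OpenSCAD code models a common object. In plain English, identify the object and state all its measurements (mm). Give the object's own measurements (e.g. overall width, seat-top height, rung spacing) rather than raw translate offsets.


A table: top 829 mm (x) × 954 mm (y), 34 mm thick, upper face at z = 704 mm, on four round legs of 42 mm diameter, each leg's bounding box inset 26 mm from the nearest pair of top edges from z = 0 to the bottom of the top.


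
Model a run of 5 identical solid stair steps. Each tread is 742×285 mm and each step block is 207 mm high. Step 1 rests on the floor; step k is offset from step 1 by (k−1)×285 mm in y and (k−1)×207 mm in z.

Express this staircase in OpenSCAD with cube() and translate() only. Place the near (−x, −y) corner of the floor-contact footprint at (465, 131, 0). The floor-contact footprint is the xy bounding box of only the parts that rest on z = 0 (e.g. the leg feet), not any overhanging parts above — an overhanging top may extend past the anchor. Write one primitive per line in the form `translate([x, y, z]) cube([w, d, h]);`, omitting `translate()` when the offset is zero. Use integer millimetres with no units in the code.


translate([465, 131, 0]) cube([742, 285, 207]);
translate([465, 416, 207]) cube([742, 285, 207]);
translate([465, 701, 414]) cube([742, 285, 207]);
translate([465, 986, 621]) cube([742, 285, 207]);
translate([465, 1271, 828]) cube([742, 285, 207]);


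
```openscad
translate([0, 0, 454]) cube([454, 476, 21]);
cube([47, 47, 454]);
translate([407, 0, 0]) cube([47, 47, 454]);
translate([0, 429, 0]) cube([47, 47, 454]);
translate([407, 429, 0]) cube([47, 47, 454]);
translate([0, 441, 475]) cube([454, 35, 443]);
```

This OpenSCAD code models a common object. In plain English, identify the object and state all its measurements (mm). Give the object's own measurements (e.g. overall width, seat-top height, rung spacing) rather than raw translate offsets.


A chair. The seat is a 454×476×21 mm slab with its top at z = 475 mm, on four 47×47 mm corner legs (flush with the seat edges, standing on z = 0). A flat backrest 35 mm thick, 443 mm tall, spans the full seat width and rises from the seat top along its +y edge, rear face flush with the rear of the seat.


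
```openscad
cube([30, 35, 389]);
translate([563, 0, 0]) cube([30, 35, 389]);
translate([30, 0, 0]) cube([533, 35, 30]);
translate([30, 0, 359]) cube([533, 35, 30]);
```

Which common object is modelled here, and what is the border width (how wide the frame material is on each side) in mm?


A picture frame. The border width is 30 mm.

Four thin pieces enclosing a rectangular opening — a picture frame. The two full-height stiles are 389 mm tall; the top rail sits at z = 359 and is 30 mm tall, so the border above the opening is 389 − 359 = 30 mm, matching the stile x-width.


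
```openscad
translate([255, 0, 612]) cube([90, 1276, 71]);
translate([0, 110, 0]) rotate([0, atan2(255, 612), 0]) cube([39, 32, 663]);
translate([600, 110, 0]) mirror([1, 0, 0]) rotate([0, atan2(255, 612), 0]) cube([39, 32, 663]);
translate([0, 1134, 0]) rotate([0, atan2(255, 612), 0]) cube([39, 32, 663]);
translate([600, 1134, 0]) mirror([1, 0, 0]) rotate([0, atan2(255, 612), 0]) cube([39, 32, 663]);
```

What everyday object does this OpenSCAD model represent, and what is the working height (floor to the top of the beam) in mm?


A sawhorse. The overall height is 683 mm.

A beam across two mirrored pairs of raked legs — a sawhorse. The beam's underside is at z = 612 (matching the legs' vertical rise in atan2(255, 612)) and the beam is 71 mm tall, so its top is at 612 + 71 = 683 mm. The raked legs top out at the beam's underside, so that is the highest point.
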